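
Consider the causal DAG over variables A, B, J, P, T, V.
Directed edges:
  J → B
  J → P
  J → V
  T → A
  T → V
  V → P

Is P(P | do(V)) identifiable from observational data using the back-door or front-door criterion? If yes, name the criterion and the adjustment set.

P(P|do(V)): backdoor, adjust for {J}.

desc(V)\{V}={P}; candidates ⊆ {A,B,J,T}.
size 0: {}; under {} V still reaches {A,B,J,P,T} ∋ P.
{J}: V⊥P given {J} in G with V→· removed — back-door holds.
P(P|do(V)) = Σ_{J} P(P|V,J)·P(J).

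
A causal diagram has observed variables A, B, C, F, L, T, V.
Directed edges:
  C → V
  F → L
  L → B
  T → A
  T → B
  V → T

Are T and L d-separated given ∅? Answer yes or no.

Bayes-Ball from T | ∅ reaches {A,B,C,V}.
L ∉ reach(T|∅) ⇒ T ⊥ L | ∅.

Yes — T ⊥ L | ∅.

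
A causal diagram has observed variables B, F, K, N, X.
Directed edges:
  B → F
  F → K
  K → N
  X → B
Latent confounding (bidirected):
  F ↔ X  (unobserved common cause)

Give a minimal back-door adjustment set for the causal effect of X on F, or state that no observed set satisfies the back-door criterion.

desc(X)\{X}={B,F,K,N}; candidates ⊆ {—}.
X↔F: latent back-door arc(s) into X.
size 0: {}; under {} X still reaches {F,K,N} ∋ F.
X↔F cannot be blocked by any observed set — no back-door set.

X→F: no observed back-door set.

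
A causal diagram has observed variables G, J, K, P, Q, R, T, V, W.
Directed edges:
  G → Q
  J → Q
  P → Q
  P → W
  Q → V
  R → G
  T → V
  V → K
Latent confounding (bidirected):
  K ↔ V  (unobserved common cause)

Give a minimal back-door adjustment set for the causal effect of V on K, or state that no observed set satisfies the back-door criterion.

V→K: no observed back-door set.

desc(V)\{V}={K}; candidates ⊆ {G,J,P,Q,R,T,W}.
V↔K: latent back-door arc(s) into V.
size 0: {}; under {} V still reaches {G,J,K,P,Q,R,T,W} ∋ K.
size 1: {G}, {J}, {P} …(+4); under {G} V still reaches {J,K,P,Q,T,W} ∋ K.
size 2: {G,J}, {G,P}, {G,Q} …(+18); under {G,J} V still reaches {K,P,Q,T,W} ∋ K.
V↔K cannot be blocked by any observed set — no back-door set.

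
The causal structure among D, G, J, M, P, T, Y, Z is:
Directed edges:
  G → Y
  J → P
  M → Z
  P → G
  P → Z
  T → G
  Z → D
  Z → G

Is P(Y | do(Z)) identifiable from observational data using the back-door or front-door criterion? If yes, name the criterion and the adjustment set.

desc(Z)\{Z}={D,G,Y}; candidates ⊆ {J,M,P,T}.
size 0: {}; under {} Z still reaches {G,J,M,P,Y} ∋ Y.
{P}: Z⊥Y given {P} in G with Z→· removed — back-door holds.
P(Y|do(Z)) = Σ_{P} P(Y|Z,P)·P(P).

P(Y|do(Z)): backdoor, adjust for {P}.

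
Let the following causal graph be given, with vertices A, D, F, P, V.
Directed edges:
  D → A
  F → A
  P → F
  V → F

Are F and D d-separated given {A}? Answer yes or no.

Bayes-Ball from F | {A} reaches {D,P,V}.
D ∈ reach(F|{A}) ⇒ F ⊥̸ D | {A}.

No — F and D are d-connected given {A}.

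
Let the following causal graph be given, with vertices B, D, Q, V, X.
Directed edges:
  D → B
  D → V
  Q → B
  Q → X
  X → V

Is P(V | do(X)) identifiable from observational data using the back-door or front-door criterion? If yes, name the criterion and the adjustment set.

P(V|do(X)): backdoor, adjust for ∅.

desc(X)\{X}={V}; candidates ⊆ {B,D,Q}.
∅: X⊥V given ∅ in G with X→· removed — back-door holds.
P(V|do(X)) = P(V|X) — no adjustment needed.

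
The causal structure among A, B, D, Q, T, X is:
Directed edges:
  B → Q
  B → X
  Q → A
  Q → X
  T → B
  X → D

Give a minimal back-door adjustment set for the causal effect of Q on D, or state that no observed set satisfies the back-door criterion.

Q→D: minimal back-door set {B}.

desc(Q)\{Q}={A,D,X}; candidates ⊆ {B,T}.
size 0: {}; under {} Q still reaches {B,D,T,X} ∋ D.
{B}: Q⊥D given {B} in G with Q→· removed — back-door holds.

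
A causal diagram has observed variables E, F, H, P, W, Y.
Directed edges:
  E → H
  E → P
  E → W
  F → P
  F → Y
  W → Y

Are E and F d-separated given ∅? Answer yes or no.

Yes — E ⊥ F | ∅.

Bayes-Ball from E | ∅ reaches {H,P,W,Y}.
F ∉ reach(E|∅) ⇒ E ⊥ F | ∅.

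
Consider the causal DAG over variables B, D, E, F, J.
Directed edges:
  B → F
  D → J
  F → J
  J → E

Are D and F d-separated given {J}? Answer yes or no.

No — D and F are d-connected given {J}.

Bayes-Ball from D | {J} reaches {B,F}.
F ∈ reach(D|{J}) ⇒ D ⊥̸ F | {J}.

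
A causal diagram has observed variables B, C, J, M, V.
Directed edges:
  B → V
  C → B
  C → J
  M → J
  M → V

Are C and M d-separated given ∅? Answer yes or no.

Yes — C ⊥ M | ∅.

Bayes-Ball from C | ∅ reaches {B,J,V}.
M ∉ reach(C|∅) ⇒ C ⊥ M | ∅.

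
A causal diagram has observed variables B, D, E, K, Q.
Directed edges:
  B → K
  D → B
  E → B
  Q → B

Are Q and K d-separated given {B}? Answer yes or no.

Yes — Q ⊥ K | {B}.

Bayes-Ball from Q | {B} reaches {D,E}.
K ∉ reach(Q|{B}) ⇒ Q ⊥ K | {B}.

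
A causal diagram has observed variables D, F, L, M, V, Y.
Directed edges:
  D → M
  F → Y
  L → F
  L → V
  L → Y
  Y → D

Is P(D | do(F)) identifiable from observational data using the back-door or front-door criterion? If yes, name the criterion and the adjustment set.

P(D|do(F)): backdoor, adjust for {L}.

desc(F)\{F}={D,M,Y}; candidates ⊆ {L,V}.
size 0: {}; under {} F still reaches {D,L,M,V,Y} ∋ D.
{L}: F⊥D given {L} in G with F→· removed — back-door holds.
P(D|do(F)) = Σ_{L} P(D|F,L)·P(L).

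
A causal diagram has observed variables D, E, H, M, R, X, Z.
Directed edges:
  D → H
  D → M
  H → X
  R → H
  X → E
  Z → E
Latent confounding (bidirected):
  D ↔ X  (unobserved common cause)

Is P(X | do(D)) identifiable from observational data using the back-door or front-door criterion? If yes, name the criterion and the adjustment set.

desc(D)\{D}={E,H,M,X}; candidates ⊆ {R,Z}.
D↔X: latent back-door arc(s) into D.
size 0: {}; under {} D still reaches {E,X} ∋ X.
size 1: {R}, {Z}; under {R} D still reaches {E,X} ∋ X.
size 2: {R,Z}; under {R,Z} D still reaches {E,X} ∋ X.
D↔X cannot be blocked by any observed set — no back-door set.
{H}: (i) intercepts every directed D→X path; (ii) no back-door D→{H}; (iii) {D} blocks every back-door {H}→X. Front-door holds.
P(X|do(D)) = Σ_{H} P(H|D) Σ_{D'} P(X|H,D')P(D').

P(X|do(D)): frontdoor, adjust for {H}.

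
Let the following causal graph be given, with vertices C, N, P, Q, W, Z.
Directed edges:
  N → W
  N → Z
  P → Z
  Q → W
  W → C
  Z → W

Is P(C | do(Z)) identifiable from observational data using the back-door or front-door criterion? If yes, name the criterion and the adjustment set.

P(C|do(Z)): backdoor, adjust for {N}.

desc(Z)\{Z}={C,W}; candidates ⊆ {N,P,Q}.
size 0: {}; under {} Z still reaches {C,N,P,W} ∋ C.
{N}: Z⊥C given {N} in G with Z→· removed — back-door holds.
P(C|do(Z)) = Σ_{N} P(C|Z,N)·P(N).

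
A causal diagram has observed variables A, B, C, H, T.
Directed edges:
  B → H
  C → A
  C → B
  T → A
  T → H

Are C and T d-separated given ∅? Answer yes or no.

Bayes-Ball from C | ∅ reaches {A,B,H}.
T ∉ reach(C|∅) ⇒ C ⊥ T | ∅.

Yes — C ⊥ T | ∅.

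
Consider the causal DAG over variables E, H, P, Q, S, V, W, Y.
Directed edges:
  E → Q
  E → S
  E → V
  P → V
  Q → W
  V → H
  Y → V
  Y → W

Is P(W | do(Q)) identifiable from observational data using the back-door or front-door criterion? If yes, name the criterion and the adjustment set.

P(W|do(Q)): backdoor, adjust for ∅.

desc(Q)\{Q}={W}; candidates ⊆ {E,H,P,S,V,Y}.
∅: Q⊥W given ∅ in G with Q→· removed — back-door holds.
P(W|do(Q)) = P(W|Q) — no adjustment needed.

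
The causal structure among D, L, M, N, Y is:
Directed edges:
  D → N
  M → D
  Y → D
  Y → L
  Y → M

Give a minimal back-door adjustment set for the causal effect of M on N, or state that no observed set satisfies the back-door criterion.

desc(M)\{M}={D,N}; candidates ⊆ {L,Y}.
size 0: {}; under {} M still reaches {D,L,N,Y} ∋ N.
{Y}: M⊥N given {Y} in G with M→· removed — back-door holds.

M→N: minimal back-door set {Y}.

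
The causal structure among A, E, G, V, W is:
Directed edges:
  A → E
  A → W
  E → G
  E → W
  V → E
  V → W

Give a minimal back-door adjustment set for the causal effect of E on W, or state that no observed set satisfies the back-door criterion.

E→W: minimal back-door set {A, V}.

desc(E)\{E}={G,W}; candidates ⊆ {A,V}.
size 0: {}; under {} E still reaches {A,V,W} ∋ W.
size 1: {A}, {V}; under {A} E still reaches {V,W} ∋ W.
{A,V}: E⊥W given {A,V} in G with E→· removed — back-door holds.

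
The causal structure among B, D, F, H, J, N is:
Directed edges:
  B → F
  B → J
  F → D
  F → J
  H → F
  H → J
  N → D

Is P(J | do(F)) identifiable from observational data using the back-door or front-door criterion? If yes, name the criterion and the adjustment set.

P(J|do(F)): backdoor, adjust for {B, H}.

desc(F)\{F}={D,J}; candidates ⊆ {B,H,N}.
size 0: {}; under {} F still reaches {B,H,J} ∋ J.
size 1: {B}, {H}, {N}; under {B} F still reaches {H,J} ∋ J.
{B,H}: F⊥J given {B,H} in G with F→· removed — back-door holds.
P(J|do(F)) = Σ_{B,H} P(J|F,B,H)·P(B,H).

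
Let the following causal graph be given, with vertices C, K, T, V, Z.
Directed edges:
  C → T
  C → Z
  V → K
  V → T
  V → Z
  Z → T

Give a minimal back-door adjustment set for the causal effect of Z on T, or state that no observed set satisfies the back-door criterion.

desc(Z)\{Z}={T}; candidates ⊆ {C,K,V}.
size 0: {}; under {} Z still reaches {C,K,T,V} ∋ T.
size 1: {C}, {K}, {V}; under {C} Z still reaches {K,T,V} ∋ T.
{C,V}: Z⊥T given {C,V} in G with Z→· removed — back-door holds.

Z→T: minimal back-door set {C, V}.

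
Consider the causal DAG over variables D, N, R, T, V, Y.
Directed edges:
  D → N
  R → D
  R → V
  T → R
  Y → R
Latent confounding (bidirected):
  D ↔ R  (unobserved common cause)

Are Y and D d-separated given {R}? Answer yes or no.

Bayes-Ball from Y | {R} reaches {D,N,T}.
D ∈ reach(Y|{R}) ⇒ Y ⊥̸ D | {R}.

No — Y and D are d-connected given {R}.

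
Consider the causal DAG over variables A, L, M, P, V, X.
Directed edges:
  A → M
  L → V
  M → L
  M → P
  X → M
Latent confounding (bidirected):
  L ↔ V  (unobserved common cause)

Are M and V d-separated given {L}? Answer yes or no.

Bayes-Ball from M | {L} reaches {A,P,V,X}.
V ∈ reach(M|{L}) ⇒ M ⊥̸ V | {L}.

No — M and V are d-connected given {L}.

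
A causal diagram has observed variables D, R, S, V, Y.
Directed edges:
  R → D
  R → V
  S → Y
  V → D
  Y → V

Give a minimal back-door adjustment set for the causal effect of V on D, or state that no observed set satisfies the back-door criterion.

V→D: minimal back-door set {R}.

desc(V)\{V}={D}; candidates ⊆ {R,S,Y}.
size 0: {}; under {} V still reaches {D,R,S,Y} ∋ D.
{R}: V⊥D given {R} in G with V→· removed — back-door holds.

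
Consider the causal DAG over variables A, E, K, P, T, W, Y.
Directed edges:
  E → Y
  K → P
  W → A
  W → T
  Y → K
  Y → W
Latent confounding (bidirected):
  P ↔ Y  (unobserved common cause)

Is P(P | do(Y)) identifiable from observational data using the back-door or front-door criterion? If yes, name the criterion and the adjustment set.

desc(Y)\{Y}={A,K,P,T,W}; candidates ⊆ {E}.
Y↔P: latent back-door arc(s) into Y.
size 0: {}; under {} Y still reaches {E,P} ∋ P.
size 1: {E}; under {E} Y still reaches {P} ∋ P.
Y↔P cannot be blocked by any observed set — no back-door set.
{K}: (i) intercepts every directed Y→P path; (ii) no back-door Y→{K}; (iii) {Y} blocks every back-door {K}→P. Front-door holds.
P(P|do(Y)) = Σ_{K} P(K|Y) Σ_{Y'} P(P|K,Y')P(Y').

P(P|do(Y)): frontdoor, adjust for {K}.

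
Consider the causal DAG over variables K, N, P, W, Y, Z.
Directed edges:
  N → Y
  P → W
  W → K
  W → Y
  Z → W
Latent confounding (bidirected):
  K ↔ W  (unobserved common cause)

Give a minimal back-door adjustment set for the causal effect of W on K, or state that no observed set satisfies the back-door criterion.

W→K: no observed back-door set.

desc(W)\{W}={K,Y}; candidates ⊆ {N,P,Z}.
W↔K: latent back-door arc(s) into W.
size 0: {}; under {} W still reaches {K,P,Z} ∋ K.
size 1: {N}, {P}, {Z}; under {N} W still reaches {K,P,Z} ∋ K.
size 2: {N,P}, {N,Z}, {P,Z}; under {N,P} W still reaches {K,Z} ∋ K.
W↔K cannot be blocked by any observed set — no back-door set.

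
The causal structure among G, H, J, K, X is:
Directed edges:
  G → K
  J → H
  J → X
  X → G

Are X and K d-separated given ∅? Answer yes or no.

Bayes-Ball from X | ∅ reaches {G,H,J,K}.
K ∈ reach(X|∅) ⇒ X ⊥̸ K | ∅.

No — X and K are d-connected given ∅.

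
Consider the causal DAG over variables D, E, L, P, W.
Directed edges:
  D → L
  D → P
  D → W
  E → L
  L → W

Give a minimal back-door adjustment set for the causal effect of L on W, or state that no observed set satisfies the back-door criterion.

L→W: minimal back-door set {D}.

desc(L)\{L}={W}; candidates ⊆ {D,E,P}.
size 0: {}; under {} L still reaches {D,E,P,W} ∋ W.
{D}: L⊥W given {D} in G with L→· removed — back-door holds.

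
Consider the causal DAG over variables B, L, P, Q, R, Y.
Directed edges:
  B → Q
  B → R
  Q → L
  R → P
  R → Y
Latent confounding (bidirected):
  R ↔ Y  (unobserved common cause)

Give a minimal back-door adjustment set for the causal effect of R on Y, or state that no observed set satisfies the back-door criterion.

R→Y: no observed back-door set.

desc(R)\{R}={P,Y}; candidates ⊆ {B,L,Q}.
R↔Y: latent back-door arc(s) into R.
size 0: {}; under {} R still reaches {B,L,Q,Y} ∋ Y.
size 1: {B}, {L}, {Q}; under {B} R still reaches {Y} ∋ Y.
size 2: {B,L}, {B,Q}, {L,Q}; under {B,L} R still reaches {Y} ∋ Y.
R↔Y cannot be blocked by any observed set — no back-door set.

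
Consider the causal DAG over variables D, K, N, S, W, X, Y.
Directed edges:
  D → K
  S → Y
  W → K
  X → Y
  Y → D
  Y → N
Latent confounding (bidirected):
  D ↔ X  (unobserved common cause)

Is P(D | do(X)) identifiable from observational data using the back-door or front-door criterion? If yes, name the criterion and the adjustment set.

P(D|do(X)): frontdoor, adjust for {Y}.

desc(X)\{X}={D,K,N,Y}; candidates ⊆ {S,W}.
X↔D: latent back-door arc(s) into X.
size 0: {}; under {} X still reaches {D,K} ∋ D.
size 1: {S}, {W}; under {S} X still reaches {D,K} ∋ D.
size 2: {S,W}; under {S,W} X still reaches {D,K} ∋ D.
X↔D cannot be blocked by any observed set — no back-door set.
{Y}: (i) intercepts every directed X→D path; (ii) no back-door X→{Y}; (iii) {X} blocks every back-door {Y}→D. Front-door holds.
P(D|do(X)) = Σ_{Y} P(Y|X) Σ_{X'} P(D|Y,X')P(X').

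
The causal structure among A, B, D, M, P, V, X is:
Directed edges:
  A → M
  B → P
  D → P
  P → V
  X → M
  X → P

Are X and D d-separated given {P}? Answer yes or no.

No — X and D are d-connected given {P}.

Bayes-Ball from X | {P} reaches {B,D,M}.
D ∈ reach(X|{P}) ⇒ X ⊥̸ D | {P}.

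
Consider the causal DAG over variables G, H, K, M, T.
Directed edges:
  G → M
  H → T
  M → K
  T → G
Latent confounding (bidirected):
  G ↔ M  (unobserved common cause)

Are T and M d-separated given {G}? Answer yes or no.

Bayes-Ball from T | {G} reaches {H,K,M}.
M ∈ reach(T|{G}) ⇒ T ⊥̸ M | {G}.

No — T and M are d-connected given {G}.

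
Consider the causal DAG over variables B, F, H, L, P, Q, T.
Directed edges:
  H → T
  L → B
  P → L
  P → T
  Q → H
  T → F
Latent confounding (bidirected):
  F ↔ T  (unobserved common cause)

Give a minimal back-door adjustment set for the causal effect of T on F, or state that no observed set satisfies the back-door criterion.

desc(T)\{T}={F}; candidates ⊆ {B,H,L,P,Q}.
T↔F: latent back-door arc(s) into T.
size 0: {}; under {} T still reaches {B,F,H,L,P,Q} ∋ F.
size 1: {B}, {H}, {L} …(+2); under {B} T still reaches {F,H,L,P,Q} ∋ F.
size 2: {B,H}, {B,L}, {B,P} …(+7); under {B,H} T still reaches {F,L,P} ∋ F.
T↔F cannot be blocked by any observed set — no back-door set.

T→F: no observed back-door set.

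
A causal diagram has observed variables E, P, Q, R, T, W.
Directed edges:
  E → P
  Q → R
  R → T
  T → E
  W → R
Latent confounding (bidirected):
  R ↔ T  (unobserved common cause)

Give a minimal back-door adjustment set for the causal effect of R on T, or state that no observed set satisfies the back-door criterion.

desc(R)\{R}={E,P,T}; candidates ⊆ {Q,W}.
R↔T: latent back-door arc(s) into R.
size 0: {}; under {} R still reaches {E,P,Q,T,W} ∋ T.
size 1: {Q}, {W}; under {Q} R still reaches {E,P,T,W} ∋ T.
size 2: {Q,W}; under {Q,W} R still reaches {E,P,T} ∋ T.
R↔T cannot be blocked by any observed set — no back-door set.

R→T: no observed back-door set.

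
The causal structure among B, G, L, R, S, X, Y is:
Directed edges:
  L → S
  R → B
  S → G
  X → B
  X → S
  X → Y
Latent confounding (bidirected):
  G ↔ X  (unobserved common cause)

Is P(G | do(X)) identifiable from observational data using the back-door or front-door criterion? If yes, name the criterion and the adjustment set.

desc(X)\{X}={B,G,S,Y}; candidates ⊆ {L,R}.
X↔G: latent back-door arc(s) into X.
size 0: {}; under {} X still reaches {G} ∋ G.
size 1: {L}, {R}; under {L} X still reaches {G} ∋ G.
size 2: {L,R}; under {L,R} X still reaches {G} ∋ G.
X↔G cannot be blocked by any observed set — no back-door set.
{S}: (i) intercepts every directed X→G path; (ii) no back-door X→{S}; (iii) {X} blocks every back-door {S}→G. Front-door holds.
P(G|do(X)) = Σ_{S} P(S|X) Σ_{X'} P(G|S,X')P(X').

P(G|do(X)): frontdoor, adjust for {S}.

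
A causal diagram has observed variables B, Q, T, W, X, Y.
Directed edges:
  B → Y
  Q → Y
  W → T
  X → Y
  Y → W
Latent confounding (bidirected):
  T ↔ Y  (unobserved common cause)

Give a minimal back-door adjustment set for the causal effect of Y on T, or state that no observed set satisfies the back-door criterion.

Y→T: no observed back-door set.

desc(Y)\{Y}={T,W}; candidates ⊆ {B,Q,X}.
Y↔T: latent back-door arc(s) into Y.
size 0: {}; under {} Y still reaches {B,Q,T,X} ∋ T.
size 1: {B}, {Q}, {X}; under {B} Y still reaches {Q,T,X} ∋ T.
size 2: {B,Q}, {B,X}, {Q,X}; under {B,Q} Y still reaches {T,X} ∋ T.
Y↔T cannot be blocked by any observed set — no back-door set.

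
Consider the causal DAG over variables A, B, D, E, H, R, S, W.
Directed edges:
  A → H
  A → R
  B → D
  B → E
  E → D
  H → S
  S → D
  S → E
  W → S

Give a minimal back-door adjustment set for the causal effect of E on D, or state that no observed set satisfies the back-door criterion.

desc(E)\{E}={D}; candidates ⊆ {A,B,H,R,S,W}.
size 0: {}; under {} E still reaches {A,B,D,H,R,S,W} ∋ D.
size 1: {A}, {B}, {H} …(+3); under {A} E still reaches {B,D,H,S,W} ∋ D.
{B,S}: E⊥D given {B,S} in G with E→· removed — back-door holds.

E→D: minimal back-door set {B, S}.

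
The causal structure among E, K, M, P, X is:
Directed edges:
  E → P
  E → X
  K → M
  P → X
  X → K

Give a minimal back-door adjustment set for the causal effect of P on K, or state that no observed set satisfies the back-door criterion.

desc(P)\{P}={K,M,X}; candidates ⊆ {E}.
size 0: {}; under {} P still reaches {E,K,M,X} ∋ K.
{E}: P⊥K given {E} in G with P→· removed — back-door holds.

P→K: minimal back-door set {E}.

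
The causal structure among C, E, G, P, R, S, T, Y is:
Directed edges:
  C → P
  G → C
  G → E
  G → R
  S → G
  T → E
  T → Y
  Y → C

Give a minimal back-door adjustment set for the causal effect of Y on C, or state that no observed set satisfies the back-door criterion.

Y→C: minimal back-door set ∅.

desc(Y)\{Y}={C,P}; candidates ⊆ {E,G,R,S,T}.
∅: Y⊥C given ∅ in G with Y→· removed — back-door holds.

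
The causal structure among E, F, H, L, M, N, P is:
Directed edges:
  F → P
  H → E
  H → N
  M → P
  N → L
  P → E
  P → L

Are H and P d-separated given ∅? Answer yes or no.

Yes — H ⊥ P | ∅.

Bayes-Ball from H | ∅ reaches {E,L,N}.
P ∉ reach(H|∅) ⇒ H ⊥ P | ∅.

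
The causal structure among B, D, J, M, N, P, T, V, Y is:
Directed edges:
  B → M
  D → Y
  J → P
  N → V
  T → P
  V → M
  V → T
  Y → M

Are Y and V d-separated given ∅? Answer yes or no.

Yes — Y ⊥ V | ∅.

Bayes-Ball from Y | ∅ reaches {D,M}.
V ∉ reach(Y|∅) ⇒ Y ⊥ V | ∅.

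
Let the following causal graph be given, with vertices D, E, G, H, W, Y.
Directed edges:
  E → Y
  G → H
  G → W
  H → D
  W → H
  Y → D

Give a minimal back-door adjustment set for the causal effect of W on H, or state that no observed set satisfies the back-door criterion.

W→H: minimal back-door set {G}.

desc(W)\{W}={D,H}; candidates ⊆ {E,G,Y}.
size 0: {}; under {} W still reaches {D,G,H} ∋ H.
{G}: W⊥H given {G} in G with W→· removed — back-door holds.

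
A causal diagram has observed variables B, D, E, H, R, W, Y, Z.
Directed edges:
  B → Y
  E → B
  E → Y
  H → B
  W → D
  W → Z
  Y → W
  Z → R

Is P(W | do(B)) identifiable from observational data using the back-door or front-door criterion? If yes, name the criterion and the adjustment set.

desc(B)\{B}={D,R,W,Y,Z}; candidates ⊆ {E,H}.
size 0: {}; under {} B still reaches {D,E,H,R,W,Y,Z} ∋ W.
{E}: B⊥W given {E} in G with B→· removed — back-door holds.
P(W|do(B)) = Σ_{E} P(W|B,E)·P(E).

P(W|do(B)): backdoor, adjust for {E}.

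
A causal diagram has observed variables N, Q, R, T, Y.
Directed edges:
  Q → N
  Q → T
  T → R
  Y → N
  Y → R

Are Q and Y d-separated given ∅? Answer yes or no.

Yes — Q ⊥ Y | ∅.

Bayes-Ball from Q | ∅ reaches {N,R,T}.
Y ∉ reach(Q|∅) ⇒ Q ⊥ Y | ∅.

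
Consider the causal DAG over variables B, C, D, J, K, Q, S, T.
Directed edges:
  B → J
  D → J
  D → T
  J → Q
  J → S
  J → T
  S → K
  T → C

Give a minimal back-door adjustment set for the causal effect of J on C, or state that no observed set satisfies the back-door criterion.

desc(J)\{J}={C,K,Q,S,T}; candidates ⊆ {B,D}.
size 0: {}; under {} J still reaches {B,C,D,T} ∋ C.
{D}: J⊥C given {D} in G with J→· removed — back-door holds.

J→C: minimal back-door set {D}.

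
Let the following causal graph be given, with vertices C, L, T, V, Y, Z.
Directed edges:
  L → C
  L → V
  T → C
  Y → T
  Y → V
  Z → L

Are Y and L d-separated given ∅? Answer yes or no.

Bayes-Ball from Y | ∅ reaches {C,T,V}.
L ∉ reach(Y|∅) ⇒ Y ⊥ L | ∅.

Yes — Y ⊥ L | ∅.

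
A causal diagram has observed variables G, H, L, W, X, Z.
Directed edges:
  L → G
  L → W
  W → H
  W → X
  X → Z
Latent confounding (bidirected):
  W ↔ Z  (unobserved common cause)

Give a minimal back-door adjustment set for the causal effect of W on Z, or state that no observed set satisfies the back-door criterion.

desc(W)\{W}={H,X,Z}; candidates ⊆ {G,L}.
W↔Z: latent back-door arc(s) into W.
size 0: {}; under {} W still reaches {G,L,Z} ∋ Z.
size 1: {G}, {L}; under {G} W still reaches {L,Z} ∋ Z.
size 2: {G,L}; under {G,L} W still reaches {Z} ∋ Z.
W↔Z cannot be blocked by any observed set — no back-door set.

W→Z: no observed back-door set.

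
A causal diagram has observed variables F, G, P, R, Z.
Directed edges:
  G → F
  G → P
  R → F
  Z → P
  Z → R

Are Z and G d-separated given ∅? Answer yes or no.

Yes — Z ⊥ G | ∅.

Bayes-Ball from Z | ∅ reaches {F,P,R}.
G ∉ reach(Z|∅) ⇒ Z ⊥ G | ∅.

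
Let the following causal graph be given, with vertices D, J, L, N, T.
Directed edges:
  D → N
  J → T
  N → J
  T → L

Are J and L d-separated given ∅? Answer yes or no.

Bayes-Ball from J | ∅ reaches {D,L,N,T}.
L ∈ reach(J|∅) ⇒ J ⊥̸ L | ∅.

No — J and L are d-connected given ∅.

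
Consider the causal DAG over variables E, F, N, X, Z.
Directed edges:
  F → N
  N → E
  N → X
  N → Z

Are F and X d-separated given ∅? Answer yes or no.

Bayes-Ball from F | ∅ reaches {E,N,X,Z}.
X ∈ reach(F|∅) ⇒ F ⊥̸ X | ∅.

No — F and X are d-connected given ∅.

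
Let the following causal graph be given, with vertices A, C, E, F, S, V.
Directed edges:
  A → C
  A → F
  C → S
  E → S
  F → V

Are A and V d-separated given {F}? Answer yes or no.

Bayes-Ball from A | {F} reaches {C,S}.
V ∉ reach(A|{F}) ⇒ A ⊥ V | {F}.

Yes — A ⊥ V | {F}.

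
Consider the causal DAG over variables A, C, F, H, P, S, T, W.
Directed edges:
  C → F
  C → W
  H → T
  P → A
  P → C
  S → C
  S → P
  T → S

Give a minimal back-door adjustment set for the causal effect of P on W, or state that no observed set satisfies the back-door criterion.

P→W: minimal back-door set {S}.

desc(P)\{P}={A,C,F,W}; candidates ⊆ {H,S,T}.
size 0: {}; under {} P still reaches {C,F,H,S,T,W} ∋ W.
{S}: P⊥W given {S} in G with P→· removed — back-door holds.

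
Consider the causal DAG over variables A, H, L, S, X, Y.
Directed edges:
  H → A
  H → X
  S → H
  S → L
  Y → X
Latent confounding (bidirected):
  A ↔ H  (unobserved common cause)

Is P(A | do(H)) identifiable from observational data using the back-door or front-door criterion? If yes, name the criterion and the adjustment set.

P(A|do(H)): not identifiable (no BD/FD set).

desc(H)\{H}={A,X}; candidates ⊆ {L,S,Y}.
H↔A: latent back-door arc(s) into H.
size 0: {}; under {} H still reaches {A,L,S} ∋ A.
size 1: {L}, {S}, {Y}; under {L} H still reaches {A,S} ∋ A.
size 2: {L,S}, {L,Y}, {S,Y}; under {L,S} H still reaches {A} ∋ A.
H↔A cannot be blocked by any observed set — no back-door set.
No mediator lies on a directed H→…→A path.
Neither criterion identifies P(A|do(H)) in this graph.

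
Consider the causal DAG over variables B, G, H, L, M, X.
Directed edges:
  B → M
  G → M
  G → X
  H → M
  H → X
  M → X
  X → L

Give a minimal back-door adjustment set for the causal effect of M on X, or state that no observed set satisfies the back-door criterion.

desc(M)\{M}={L,X}; candidates ⊆ {B,G,H}.
size 0: {}; under {} M still reaches {B,G,H,L,X} ∋ X.
size 1: {B}, {G}, {H}; under {B} M still reaches {G,H,L,X} ∋ X.
{G,H}: M⊥X given {G,H} in G with M→· removed — back-door holds.

M→X: minimal back-door set {G, H}.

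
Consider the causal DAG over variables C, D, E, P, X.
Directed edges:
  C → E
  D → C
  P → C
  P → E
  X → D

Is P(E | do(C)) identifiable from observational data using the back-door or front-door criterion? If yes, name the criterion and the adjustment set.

desc(C)\{C}={E}; candidates ⊆ {D,P,X}.
size 0: {}; under {} C still reaches {D,E,P,X} ∋ E.
{P}: C⊥E given {P} in G with C→· removed — back-door holds.
P(E|do(C)) = Σ_{P} P(E|C,P)·P(P).

P(E|do(C)): backdoor, adjust for {P}.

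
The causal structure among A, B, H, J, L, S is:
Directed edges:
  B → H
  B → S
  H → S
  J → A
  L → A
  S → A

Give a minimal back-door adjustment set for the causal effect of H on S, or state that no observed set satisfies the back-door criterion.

H→S: minimal back-door set {B}.

desc(H)\{H}={A,S}; candidates ⊆ {B,J,L}.
size 0: {}; under {} H still reaches {A,B,S} ∋ S.
{B}: H⊥S given {B} in G with H→· removed — back-door holds.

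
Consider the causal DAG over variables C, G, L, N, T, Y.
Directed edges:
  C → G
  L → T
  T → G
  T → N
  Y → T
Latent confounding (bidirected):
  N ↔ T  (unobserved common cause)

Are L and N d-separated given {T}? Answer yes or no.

Bayes-Ball from L | {T} reaches {N,Y}.
N ∈ reach(L|{T}) ⇒ L ⊥̸ N | {T}.

No — L and N are d-connected given {T}.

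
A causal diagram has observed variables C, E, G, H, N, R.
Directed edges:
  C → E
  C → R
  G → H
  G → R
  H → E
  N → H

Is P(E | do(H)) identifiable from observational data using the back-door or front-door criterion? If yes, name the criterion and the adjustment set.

desc(H)\{H}={E}; candidates ⊆ {C,G,N,R}.
∅: H⊥E given ∅ in G with H→· removed — back-door holds.
P(E|do(H)) = P(E|H) — no adjustment needed.

P(E|do(H)): backdoor, adjust for ∅.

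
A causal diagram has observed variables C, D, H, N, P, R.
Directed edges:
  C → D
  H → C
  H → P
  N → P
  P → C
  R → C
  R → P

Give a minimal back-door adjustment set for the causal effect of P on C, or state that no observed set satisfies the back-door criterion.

desc(P)\{P}={C,D}; candidates ⊆ {H,N,R}.
size 0: {}; under {} P still reaches {C,D,H,N,R} ∋ C.
size 1: {H}, {N}, {R}; under {H} P still reaches {C,D,N,R} ∋ C.
{H,R}: P⊥C given {H,R} in G with P→· removed — back-door holds.

P→C: minimal back-door set {H, R}.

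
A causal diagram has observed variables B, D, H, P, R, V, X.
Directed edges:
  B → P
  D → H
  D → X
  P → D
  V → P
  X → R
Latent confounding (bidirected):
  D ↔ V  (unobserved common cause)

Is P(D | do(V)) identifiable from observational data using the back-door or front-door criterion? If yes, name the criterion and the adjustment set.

P(D|do(V)): frontdoor, adjust for {P}.

desc(V)\{V}={D,H,P,R,X}; candidates ⊆ {B}.
V↔D: latent back-door arc(s) into V.
size 0: {}; under {} V still reaches {D,H,R,X} ∋ D.
size 1: {B}; under {B} V still reaches {D,H,R,X} ∋ D.
V↔D cannot be blocked by any observed set — no back-door set.
{P}: (i) intercepts every directed V→D path; (ii) no back-door V→{P}; (iii) {V} blocks every back-door {P}→D. Front-door holds.
P(D|do(V)) = Σ_{P} P(P|V) Σ_{V'} P(D|P,V')P(V').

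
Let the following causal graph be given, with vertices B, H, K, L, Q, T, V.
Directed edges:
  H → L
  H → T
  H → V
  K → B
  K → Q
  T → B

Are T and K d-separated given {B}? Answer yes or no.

No — T and K are d-connected given {B}.

Bayes-Ball from T | {B} reaches {H,K,L,Q,V}.
K ∈ reach(T|{B}) ⇒ T ⊥̸ K | {B}.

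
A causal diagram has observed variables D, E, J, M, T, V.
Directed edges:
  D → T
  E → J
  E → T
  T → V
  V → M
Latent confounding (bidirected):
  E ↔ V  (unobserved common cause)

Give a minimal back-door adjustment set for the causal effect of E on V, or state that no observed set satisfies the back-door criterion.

desc(E)\{E}={J,M,T,V}; candidates ⊆ {D}.
E↔V: latent back-door arc(s) into E.
size 0: {}; under {} E still reaches {M,V} ∋ V.
size 1: {D}; under {D} E still reaches {M,V} ∋ V.
E↔V cannot be blocked by any observed set — no back-door set.

E→V: no observed back-door set.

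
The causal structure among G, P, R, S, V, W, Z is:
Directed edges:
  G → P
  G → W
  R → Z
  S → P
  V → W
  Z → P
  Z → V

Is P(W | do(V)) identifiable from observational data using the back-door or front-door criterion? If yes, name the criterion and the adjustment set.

P(W|do(V)): backdoor, adjust for ∅.

desc(V)\{V}={W}; candidates ⊆ {G,P,R,S,Z}.
∅: V⊥W given ∅ in G with V→· removed — back-door holds.
P(W|do(V)) = P(W|V) — no adjustment needed.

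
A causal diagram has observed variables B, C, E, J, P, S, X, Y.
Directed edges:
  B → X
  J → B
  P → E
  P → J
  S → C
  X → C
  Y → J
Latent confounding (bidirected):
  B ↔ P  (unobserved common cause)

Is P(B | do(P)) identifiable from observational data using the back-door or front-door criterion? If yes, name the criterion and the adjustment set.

P(B|do(P)): frontdoor, adjust for {J}.

desc(P)\{P}={B,C,E,J,X}; candidates ⊆ {S,Y}.
P↔B: latent back-door arc(s) into P.
size 0: {}; under {} P still reaches {B,C,X} ∋ B.
size 1: {S}, {Y}; under {S} P still reaches {B,C,X} ∋ B.
size 2: {S,Y}; under {S,Y} P still reaches {B,C,X} ∋ B.
P↔B cannot be blocked by any observed set — no back-door set.
{J}: (i) intercepts every directed P→B path; (ii) no back-door P→{J}; (iii) {P} blocks every back-door {J}→B. Front-door holds.
P(B|do(P)) = Σ_{J} P(J|P) Σ_{P'} P(B|J,P')P(P').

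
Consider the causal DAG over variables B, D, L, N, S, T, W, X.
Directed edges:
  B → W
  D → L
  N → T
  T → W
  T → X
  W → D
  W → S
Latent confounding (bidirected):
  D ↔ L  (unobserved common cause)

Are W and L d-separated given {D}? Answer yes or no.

No — W and L are d-connected given {D}.

Bayes-Ball from W | {D} reaches {B,L,N,S,T,X}.
L ∈ reach(W|{D}) ⇒ W ⊥̸ L | {D}.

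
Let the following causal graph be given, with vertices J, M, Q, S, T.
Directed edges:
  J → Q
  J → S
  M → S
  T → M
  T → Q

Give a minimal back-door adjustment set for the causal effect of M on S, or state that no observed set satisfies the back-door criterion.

desc(M)\{M}={S}; candidates ⊆ {J,Q,T}.
∅: M⊥S given ∅ in G with M→· removed — back-door holds.

M→S: minimal back-door set ∅.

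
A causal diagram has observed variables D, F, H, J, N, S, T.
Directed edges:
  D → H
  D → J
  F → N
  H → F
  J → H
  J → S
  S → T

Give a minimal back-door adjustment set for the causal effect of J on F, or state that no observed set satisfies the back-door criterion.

J→F: minimal back-door set {D}.

desc(J)\{J}={F,H,N,S,T}; candidates ⊆ {D}.
size 0: {}; under {} J still reaches {D,F,H,N} ∋ F.
{D}: J⊥F given {D} in G with J→· removed — back-door holds.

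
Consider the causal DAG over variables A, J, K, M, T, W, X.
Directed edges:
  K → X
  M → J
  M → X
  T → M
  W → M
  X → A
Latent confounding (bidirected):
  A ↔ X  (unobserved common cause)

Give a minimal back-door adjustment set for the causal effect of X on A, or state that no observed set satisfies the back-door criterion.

X→A: no observed back-door set.

desc(X)\{X}={A}; candidates ⊆ {J,K,M,T,W}.
X↔A: latent back-door arc(s) into X.
size 0: {}; under {} X still reaches {A,J,K,M,T,W} ∋ A.
size 1: {J}, {K}, {M} …(+2); under {J} X still reaches {A,K,M,T,W} ∋ A.
size 2: {J,K}, {J,M}, {J,T} …(+7); under {J,K} X still reaches {A,M,T,W} ∋ A.
X↔A cannot be blocked by any observed set — no back-door set.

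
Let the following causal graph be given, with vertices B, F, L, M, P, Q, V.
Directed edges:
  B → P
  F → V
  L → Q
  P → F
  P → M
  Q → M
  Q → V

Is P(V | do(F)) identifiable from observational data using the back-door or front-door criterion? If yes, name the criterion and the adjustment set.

P(V|do(F)): backdoor, adjust for ∅.

desc(F)\{F}={V}; candidates ⊆ {B,L,M,P,Q}.
∅: F⊥V given ∅ in G with F→· removed — back-door holds.
P(V|do(F)) = P(V|F) — no adjustment needed.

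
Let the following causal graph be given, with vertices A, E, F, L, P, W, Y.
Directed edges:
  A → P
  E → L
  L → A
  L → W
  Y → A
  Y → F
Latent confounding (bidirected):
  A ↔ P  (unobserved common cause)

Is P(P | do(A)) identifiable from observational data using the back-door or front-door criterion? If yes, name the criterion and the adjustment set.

P(P|do(A)): not identifiable (no BD/FD set).

desc(A)\{A}={P}; candidates ⊆ {E,F,L,W,Y}.
A↔P: latent back-door arc(s) into A.
size 0: {}; under {} A still reaches {E,F,L,P,W,Y} ∋ P.
size 1: {E}, {F}, {L} …(+2); under {E} A still reaches {F,L,P,W,Y} ∋ P.
size 2: {E,F}, {E,L}, {E,W} …(+7); under {E,F} A still reaches {L,P,W,Y} ∋ P.
A↔P cannot be blocked by any observed set — no back-door set.
No mediator lies on a directed A→…→P path.
Neither criterion identifies P(P|do(A)) in this graph.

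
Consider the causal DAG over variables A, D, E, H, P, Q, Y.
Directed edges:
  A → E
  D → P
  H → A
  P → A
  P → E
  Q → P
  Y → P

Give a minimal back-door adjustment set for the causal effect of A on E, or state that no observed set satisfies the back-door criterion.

desc(A)\{A}={E}; candidates ⊆ {D,H,P,Q,Y}.
size 0: {}; under {} A still reaches {D,E,H,P,Q,Y} ∋ E.
{P}: A⊥E given {P} in G with A→· removed — back-door holds.

A→E: minimal back-door set {P}.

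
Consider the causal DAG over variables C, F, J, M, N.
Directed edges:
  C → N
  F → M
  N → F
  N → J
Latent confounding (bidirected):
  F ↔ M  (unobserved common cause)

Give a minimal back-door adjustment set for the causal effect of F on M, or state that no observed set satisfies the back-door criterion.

F→M: no observed back-door set.

desc(F)\{F}={M}; candidates ⊆ {C,J,N}.
F↔M: latent back-door arc(s) into F.
size 0: {}; under {} F still reaches {C,J,M,N} ∋ M.
size 1: {C}, {J}, {N}; under {C} F still reaches {J,M,N} ∋ M.
size 2: {C,J}, {C,N}, {J,N}; under {C,J} F still reaches {M,N} ∋ M.
F↔M cannot be blocked by any observed set — no back-door set.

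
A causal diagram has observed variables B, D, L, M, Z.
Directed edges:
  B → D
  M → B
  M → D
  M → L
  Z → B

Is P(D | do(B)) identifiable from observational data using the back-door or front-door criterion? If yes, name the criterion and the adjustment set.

P(D|do(B)): backdoor, adjust for {M}.

desc(B)\{B}={D}; candidates ⊆ {L,M,Z}.
size 0: {}; under {} B still reaches {D,L,M,Z} ∋ D.
{M}: B⊥D given {M} in G with B→· removed — back-door holds.
P(D|do(B)) = Σ_{M} P(D|B,M)·P(M).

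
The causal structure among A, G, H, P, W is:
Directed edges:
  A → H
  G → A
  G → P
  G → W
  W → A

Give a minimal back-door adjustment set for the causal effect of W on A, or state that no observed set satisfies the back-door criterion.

W→A: minimal back-door set {G}.

desc(W)\{W}={A,H}; candidates ⊆ {G,P}.
size 0: {}; under {} W still reaches {A,G,H,P} ∋ A.
{G}: W⊥A given {G} in G with W→· removed — back-door holds.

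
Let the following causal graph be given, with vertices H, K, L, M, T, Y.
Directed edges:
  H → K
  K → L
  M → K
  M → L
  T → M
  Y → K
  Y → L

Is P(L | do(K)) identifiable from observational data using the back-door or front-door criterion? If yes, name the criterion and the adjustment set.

P(L|do(K)): backdoor, adjust for {M, Y}.

desc(K)\{K}={L}; candidates ⊆ {H,M,T,Y}.
size 0: {}; under {} K still reaches {H,L,M,T,Y} ∋ L.
size 1: {H}, {M}, {T} …(+1); under {H} K still reaches {L,M,T,Y} ∋ L.
{M,Y}: K⊥L given {M,Y} in G with K→· removed — back-door holds.
P(L|do(K)) = Σ_{M,Y} P(L|K,M,Y)·P(M,Y).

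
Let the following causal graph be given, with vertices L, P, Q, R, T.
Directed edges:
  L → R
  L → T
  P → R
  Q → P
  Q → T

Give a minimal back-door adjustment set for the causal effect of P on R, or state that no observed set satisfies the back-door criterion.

P→R: minimal back-door set ∅.

desc(P)\{P}={R}; candidates ⊆ {L,Q,T}.
∅: P⊥R given ∅ in G with P→· removed — back-door holds.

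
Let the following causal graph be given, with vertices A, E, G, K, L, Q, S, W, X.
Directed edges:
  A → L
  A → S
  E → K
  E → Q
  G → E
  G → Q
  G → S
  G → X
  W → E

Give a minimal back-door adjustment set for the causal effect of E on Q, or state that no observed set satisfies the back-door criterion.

E→Q: minimal back-door set {G}.

desc(E)\{E}={K,Q}; candidates ⊆ {A,G,L,S,W,X}.
size 0: {}; under {} E still reaches {G,Q,S,W,X} ∋ Q.
{G}: E⊥Q given {G} in G with E→· removed — back-door holds.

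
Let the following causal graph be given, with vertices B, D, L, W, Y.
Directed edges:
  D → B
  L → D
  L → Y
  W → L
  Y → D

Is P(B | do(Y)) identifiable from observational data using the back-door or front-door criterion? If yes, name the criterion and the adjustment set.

P(B|do(Y)): backdoor, adjust for {L}.

desc(Y)\{Y}={B,D}; candidates ⊆ {L,W}.
size 0: {}; under {} Y still reaches {B,D,L,W} ∋ B.
{L}: Y⊥B given {L} in G with Y→· removed — back-door holds.
P(B|do(Y)) = Σ_{L} P(B|Y,L)·P(L).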